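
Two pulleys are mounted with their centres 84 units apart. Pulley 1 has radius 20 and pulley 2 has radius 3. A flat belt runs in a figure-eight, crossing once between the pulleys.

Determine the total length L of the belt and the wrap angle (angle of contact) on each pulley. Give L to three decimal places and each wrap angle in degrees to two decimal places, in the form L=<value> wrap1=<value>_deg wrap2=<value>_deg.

crossed belt: β = asin((r1+r2)/C) = asin(23/84) = 15.8911°
wrap1 = wrap2 = π + 2β = 211.7822°
tangent length = C·cosβ = 80.7899
L = (r1+r2)·wrap + 2·C·cosβ = 23·3.6963 + 2·80.7899 = 246.5945

L=246.595 wrap1=211.78_deg wrap2=211.78_deg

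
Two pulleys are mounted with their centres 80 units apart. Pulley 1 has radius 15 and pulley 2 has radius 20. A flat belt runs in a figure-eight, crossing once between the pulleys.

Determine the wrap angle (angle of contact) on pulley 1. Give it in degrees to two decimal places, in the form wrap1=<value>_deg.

crossed belt: β = asin((r1+r2)/C) = asin(35/80) = 25.9445°
wrap1 = wrap2 = π + 2β = 231.8890°

wrap1=231.89_deg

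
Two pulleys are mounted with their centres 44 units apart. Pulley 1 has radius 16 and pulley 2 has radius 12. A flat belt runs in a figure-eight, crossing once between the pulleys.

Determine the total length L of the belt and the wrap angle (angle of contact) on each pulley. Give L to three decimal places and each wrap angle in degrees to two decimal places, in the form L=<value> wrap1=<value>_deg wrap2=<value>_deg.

crossed belt: β = asin((r1+r2)/C) = asin(28/44) = 39.5212°
wrap1 = wrap2 = π + 2β = 259.0424°
tangent length = C·cosβ = 33.9411
L = (r1+r2)·wrap + 2·C·cosβ = 28·4.5211 + 2·33.9411 = 194.4742

L=194.474 wrap1=259.04_deg wrap2=259.04_deg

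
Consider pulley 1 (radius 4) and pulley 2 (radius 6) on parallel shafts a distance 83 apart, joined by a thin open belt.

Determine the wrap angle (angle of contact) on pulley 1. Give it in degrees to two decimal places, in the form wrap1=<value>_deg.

open belt: β = asin((r2−r1)/C) = asin(2/83) = 1.3808°
wrap1 = π − 2β = 177.2385°
wrap2 = π + 2β = 182.7615°

wrap1=177.24_deg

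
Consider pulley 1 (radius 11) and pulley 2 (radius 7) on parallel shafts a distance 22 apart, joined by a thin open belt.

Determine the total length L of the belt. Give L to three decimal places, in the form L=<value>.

L=101.278

open belt: β = asin((r2−r1)/C) = asin(-4/22) = -10.4757°
wrap1 = π − 2β = 200.9514°
wrap2 = π + 2β = 159.0486°
tangent length = C·cosβ = 21.6333
L = r1·wrap1 + r2·wrap2 + 2·C·cosβ = 11·3.5073 + 7·2.7759 + 2·21.6333 = 101.2780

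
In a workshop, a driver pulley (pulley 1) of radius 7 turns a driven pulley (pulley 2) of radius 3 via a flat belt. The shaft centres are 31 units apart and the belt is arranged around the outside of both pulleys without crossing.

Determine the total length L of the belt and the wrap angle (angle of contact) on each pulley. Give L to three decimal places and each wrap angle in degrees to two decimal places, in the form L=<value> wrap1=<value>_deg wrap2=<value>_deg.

open belt: β = asin((r2−r1)/C) = asin(-4/31) = -7.4137°
wrap1 = π − 2β = 194.8273°
wrap2 = π + 2β = 165.1727°
tangent length = C·cosβ = 30.7409
L = r1·wrap1 + r2·wrap2 + 2·C·cosβ = 7·3.4004 + 3·2.8828 + 2·30.7409 = 93.9328

L=93.933 wrap1=194.83_deg wrap2=165.17_deg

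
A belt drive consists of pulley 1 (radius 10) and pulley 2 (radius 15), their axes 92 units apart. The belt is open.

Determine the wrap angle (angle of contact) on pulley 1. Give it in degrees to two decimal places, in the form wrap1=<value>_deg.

wrap1=173.77_deg

open belt: β = asin((r2−r1)/C) = asin(5/92) = 3.1154°
wrap1 = π − 2β = 173.7691°
wrap2 = π + 2β = 186.2309°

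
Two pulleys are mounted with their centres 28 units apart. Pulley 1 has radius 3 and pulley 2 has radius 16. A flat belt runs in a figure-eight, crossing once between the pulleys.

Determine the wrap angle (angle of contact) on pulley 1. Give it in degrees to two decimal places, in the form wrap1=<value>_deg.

crossed belt: β = asin((r1+r2)/C) = asin(19/28) = 42.7321°
wrap1 = wrap2 = π + 2β = 265.4642°

wrap1=265.46_deg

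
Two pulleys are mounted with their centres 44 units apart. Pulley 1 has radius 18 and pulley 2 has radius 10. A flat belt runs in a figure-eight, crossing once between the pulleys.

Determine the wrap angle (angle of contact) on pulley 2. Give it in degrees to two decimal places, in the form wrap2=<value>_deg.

wrap2=259.04_deg

crossed belt: β = asin((r1+r2)/C) = asin(28/44) = 39.5212°
wrap1 = wrap2 = π + 2β = 259.0424°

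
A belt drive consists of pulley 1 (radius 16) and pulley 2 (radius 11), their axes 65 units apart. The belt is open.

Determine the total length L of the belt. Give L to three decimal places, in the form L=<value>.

open belt: β = asin((r2−r1)/C) = asin(-5/65) = -4.4117°
wrap1 = π − 2β = 188.8235°
wrap2 = π + 2β = 171.1765°
tangent length = C·cosβ = 64.8074
L = r1·wrap1 + r2·wrap2 + 2·C·cosβ = 16·3.2956 + 11·2.9876 + 2·64.8074 = 215.2078

L=215.208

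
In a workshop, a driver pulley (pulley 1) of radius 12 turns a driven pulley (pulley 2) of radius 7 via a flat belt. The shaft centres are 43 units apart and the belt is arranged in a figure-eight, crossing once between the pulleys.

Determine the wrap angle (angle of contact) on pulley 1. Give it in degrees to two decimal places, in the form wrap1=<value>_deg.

crossed belt: β = asin((r1+r2)/C) = asin(19/43) = 26.2226°
wrap1 = wrap2 = π + 2β = 232.4453°

wrap1=232.45_deg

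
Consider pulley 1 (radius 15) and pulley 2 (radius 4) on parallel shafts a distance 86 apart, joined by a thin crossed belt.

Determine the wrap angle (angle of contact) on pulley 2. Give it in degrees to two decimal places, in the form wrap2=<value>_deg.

crossed belt: β = asin((r1+r2)/C) = asin(19/86) = 12.7637°
wrap1 = wrap2 = π + 2β = 205.5274°

wrap2=205.53_deg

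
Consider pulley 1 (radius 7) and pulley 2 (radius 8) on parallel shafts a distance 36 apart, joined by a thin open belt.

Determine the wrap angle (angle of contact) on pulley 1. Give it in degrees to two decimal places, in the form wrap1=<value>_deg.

wrap1=176.82_deg

open belt: β = asin((r2−r1)/C) = asin(1/36) = 1.5918°
wrap1 = π − 2β = 176.8165°
wrap2 = π + 2β = 183.1835°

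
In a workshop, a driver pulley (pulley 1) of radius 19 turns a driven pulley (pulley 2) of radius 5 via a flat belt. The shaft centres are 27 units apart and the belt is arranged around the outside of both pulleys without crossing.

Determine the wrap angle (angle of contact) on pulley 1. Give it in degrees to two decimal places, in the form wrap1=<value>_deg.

open belt: β = asin((r2−r1)/C) = asin(-14/27) = -31.2329°
wrap1 = π − 2β = 242.4659°
wrap2 = π + 2β = 117.5341°

wrap1=242.47_deg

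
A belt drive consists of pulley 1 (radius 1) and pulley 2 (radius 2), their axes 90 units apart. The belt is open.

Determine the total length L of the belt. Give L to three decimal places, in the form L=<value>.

L=189.436

open belt: β = asin((r2−r1)/C) = asin(1/90) = 0.6366°
wrap1 = π − 2β = 178.7267°
wrap2 = π + 2β = 181.2733°
tangent length = C·cosβ = 89.9944
L = r1·wrap1 + r2·wrap2 + 2·C·cosβ = 1·3.1194 + 2·3.1638 + 2·89.9944 = 189.4359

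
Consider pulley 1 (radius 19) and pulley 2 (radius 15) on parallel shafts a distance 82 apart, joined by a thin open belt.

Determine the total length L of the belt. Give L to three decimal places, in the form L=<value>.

open belt: β = asin((r2−r1)/C) = asin(-4/82) = -2.7960°
wrap1 = π − 2β = 185.5921°
wrap2 = π + 2β = 174.4079°
tangent length = C·cosβ = 81.9024
L = r1·wrap1 + r2·wrap2 + 2·C·cosβ = 19·3.2392 + 15·3.0440 + 2·81.9024 = 271.0093

L=271.009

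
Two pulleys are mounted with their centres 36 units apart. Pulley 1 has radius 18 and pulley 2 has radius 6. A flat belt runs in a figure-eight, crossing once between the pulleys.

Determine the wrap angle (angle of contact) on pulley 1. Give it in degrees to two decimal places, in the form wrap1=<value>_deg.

wrap1=263.62_deg

crossed belt: β = asin((r1+r2)/C) = asin(24/36) = 41.8103°
wrap1 = wrap2 = π + 2β = 263.6206°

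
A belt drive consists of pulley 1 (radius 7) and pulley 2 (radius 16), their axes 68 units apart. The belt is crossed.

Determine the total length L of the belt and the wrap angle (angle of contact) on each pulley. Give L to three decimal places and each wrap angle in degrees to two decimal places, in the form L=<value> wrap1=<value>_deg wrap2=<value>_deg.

crossed belt: β = asin((r1+r2)/C) = asin(23/68) = 19.7694°
wrap1 = wrap2 = π + 2β = 219.5388°
tangent length = C·cosβ = 63.9922
L = (r1+r2)·wrap + 2·C·cosβ = 23·3.8317 + 2·63.9922 = 216.1129

L=216.113 wrap1=219.54_deg wrap2=219.54_deg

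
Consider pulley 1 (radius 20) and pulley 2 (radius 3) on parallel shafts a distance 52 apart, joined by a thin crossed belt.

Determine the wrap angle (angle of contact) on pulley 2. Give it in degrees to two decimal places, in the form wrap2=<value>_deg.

crossed belt: β = asin((r1+r2)/C) = asin(23/52) = 26.2512°
wrap1 = wrap2 = π + 2β = 232.5024°

wrap2=232.50_deg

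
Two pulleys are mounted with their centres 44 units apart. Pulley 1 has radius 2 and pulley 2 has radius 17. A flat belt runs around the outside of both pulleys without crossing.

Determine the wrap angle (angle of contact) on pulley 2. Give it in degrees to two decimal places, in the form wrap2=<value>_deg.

open belt: β = asin((r2−r1)/C) = asin(15/44) = 19.9323°
wrap1 = π − 2β = 140.1355°
wrap2 = π + 2β = 219.8645°

wrap2=219.86_deg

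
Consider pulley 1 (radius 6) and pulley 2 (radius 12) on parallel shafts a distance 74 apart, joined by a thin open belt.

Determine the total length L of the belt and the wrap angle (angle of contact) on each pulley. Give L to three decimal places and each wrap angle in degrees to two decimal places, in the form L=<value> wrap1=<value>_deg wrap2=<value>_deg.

open belt: β = asin((r2−r1)/C) = asin(6/74) = 4.6507°
wrap1 = π − 2β = 170.6986°
wrap2 = π + 2β = 189.3014°
tangent length = C·cosβ = 73.7564
L = r1·wrap1 + r2·wrap2 + 2·C·cosβ = 6·2.9793 + 12·3.3039 + 2·73.7564 = 205.0354

L=205.035 wrap1=170.70_deg wrap2=189.30_deg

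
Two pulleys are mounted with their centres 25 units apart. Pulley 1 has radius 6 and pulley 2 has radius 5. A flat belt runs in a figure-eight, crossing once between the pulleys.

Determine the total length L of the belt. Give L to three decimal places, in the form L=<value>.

crossed belt: β = asin((r1+r2)/C) = asin(11/25) = 26.1039°
wrap1 = wrap2 = π + 2β = 232.2078°
tangent length = C·cosβ = 22.4499
L = (r1+r2)·wrap + 2·C·cosβ = 11·4.0528 + 2·22.4499 = 89.4806

L=89.481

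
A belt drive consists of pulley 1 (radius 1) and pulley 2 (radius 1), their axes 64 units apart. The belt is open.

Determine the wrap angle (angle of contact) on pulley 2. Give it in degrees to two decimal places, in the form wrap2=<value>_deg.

open belt: β = asin((r2−r1)/C) = asin(0/64) = 0.0000°
wrap1 = π − 2β = 180.0000°
wrap2 = π + 2β = 180.0000°

wrap2=180.00_deg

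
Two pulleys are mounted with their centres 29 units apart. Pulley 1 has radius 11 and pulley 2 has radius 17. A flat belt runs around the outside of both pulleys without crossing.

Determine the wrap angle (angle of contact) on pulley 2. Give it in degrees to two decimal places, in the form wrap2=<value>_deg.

wrap2=203.88_deg

open belt: β = asin((r2−r1)/C) = asin(6/29) = 11.9405°
wrap1 = π − 2β = 156.1189°
wrap2 = π + 2β = 203.8811°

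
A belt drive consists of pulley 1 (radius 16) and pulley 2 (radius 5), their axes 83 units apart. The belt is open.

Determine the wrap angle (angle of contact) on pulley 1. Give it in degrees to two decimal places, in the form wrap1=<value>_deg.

wrap1=195.23_deg

open belt: β = asin((r2−r1)/C) = asin(-11/83) = -7.6158°
wrap1 = π − 2β = 195.2316°
wrap2 = π + 2β = 164.7684°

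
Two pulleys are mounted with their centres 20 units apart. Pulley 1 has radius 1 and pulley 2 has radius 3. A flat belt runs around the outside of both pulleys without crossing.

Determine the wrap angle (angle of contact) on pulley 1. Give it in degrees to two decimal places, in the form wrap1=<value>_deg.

wrap1=168.52_deg

open belt: β = asin((r2−r1)/C) = asin(2/20) = 5.7392°
wrap1 = π − 2β = 168.5217°
wrap2 = π + 2β = 191.4783°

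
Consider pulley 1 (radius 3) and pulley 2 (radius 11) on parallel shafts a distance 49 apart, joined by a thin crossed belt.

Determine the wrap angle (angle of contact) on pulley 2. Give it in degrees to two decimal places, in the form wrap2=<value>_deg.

wrap2=213.20_deg

crossed belt: β = asin((r1+r2)/C) = asin(14/49) = 16.6015°
wrap1 = wrap2 = π + 2β = 213.2031°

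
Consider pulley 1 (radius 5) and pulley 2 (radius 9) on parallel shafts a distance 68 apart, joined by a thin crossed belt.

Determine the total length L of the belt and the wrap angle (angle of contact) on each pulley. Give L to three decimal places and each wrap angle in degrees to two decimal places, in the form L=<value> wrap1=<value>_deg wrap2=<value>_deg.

crossed belt: β = asin((r1+r2)/C) = asin(14/68) = 11.8812°
wrap1 = wrap2 = π + 2β = 203.7623°
tangent length = C·cosβ = 66.5432
L = (r1+r2)·wrap + 2·C·cosβ = 14·3.5563 + 2·66.5432 = 182.8750

L=182.875 wrap1=203.76_deg wrap2=203.76_deg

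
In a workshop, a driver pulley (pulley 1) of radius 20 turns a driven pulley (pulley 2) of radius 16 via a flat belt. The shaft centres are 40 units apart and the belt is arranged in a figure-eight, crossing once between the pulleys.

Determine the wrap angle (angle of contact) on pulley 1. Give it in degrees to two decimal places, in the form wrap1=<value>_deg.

wrap1=308.32_deg

crossed belt: β = asin((r1+r2)/C) = asin(36/40) = 64.1581°
wrap1 = wrap2 = π + 2β = 308.3161°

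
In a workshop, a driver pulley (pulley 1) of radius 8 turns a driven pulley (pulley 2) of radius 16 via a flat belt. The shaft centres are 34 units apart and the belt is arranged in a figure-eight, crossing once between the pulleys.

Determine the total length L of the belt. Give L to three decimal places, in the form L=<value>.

crossed belt: β = asin((r1+r2)/C) = asin(24/34) = 44.9009°
wrap1 = wrap2 = π + 2β = 269.8017°
tangent length = C·cosβ = 24.0832
L = (r1+r2)·wrap + 2·C·cosβ = 24·4.7089 + 2·24.0832 = 161.1807

L=161.181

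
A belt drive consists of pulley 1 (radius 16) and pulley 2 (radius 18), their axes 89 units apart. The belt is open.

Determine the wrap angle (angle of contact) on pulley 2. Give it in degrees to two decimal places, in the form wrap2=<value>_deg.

wrap2=182.58_deg

open belt: β = asin((r2−r1)/C) = asin(2/89) = 1.2877°
wrap1 = π − 2β = 177.4247°
wrap2 = π + 2β = 182.5753°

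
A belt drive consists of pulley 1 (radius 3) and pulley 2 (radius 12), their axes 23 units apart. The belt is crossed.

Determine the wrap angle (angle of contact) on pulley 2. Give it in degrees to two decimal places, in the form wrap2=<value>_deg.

wrap2=261.41_deg

crossed belt: β = asin((r1+r2)/C) = asin(15/23) = 40.7057°
wrap1 = wrap2 = π + 2β = 261.4114°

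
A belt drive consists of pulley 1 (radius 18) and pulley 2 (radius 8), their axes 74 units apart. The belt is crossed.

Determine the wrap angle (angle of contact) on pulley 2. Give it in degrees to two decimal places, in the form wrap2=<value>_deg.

crossed belt: β = asin((r1+r2)/C) = asin(26/74) = 20.5700°
wrap1 = wrap2 = π + 2β = 221.1400°

wrap2=221.14_deg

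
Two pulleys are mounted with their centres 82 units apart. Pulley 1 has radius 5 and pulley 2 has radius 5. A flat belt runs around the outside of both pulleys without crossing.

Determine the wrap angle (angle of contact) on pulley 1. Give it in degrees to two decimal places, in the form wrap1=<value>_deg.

open belt: β = asin((r2−r1)/C) = asin(0/82) = 0.0000°
wrap1 = π − 2β = 180.0000°
wrap2 = π + 2β = 180.0000°

wrap1=180.00_deg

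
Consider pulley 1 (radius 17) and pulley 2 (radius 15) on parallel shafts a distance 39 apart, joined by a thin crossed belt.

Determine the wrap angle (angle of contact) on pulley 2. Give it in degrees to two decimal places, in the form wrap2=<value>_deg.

crossed belt: β = asin((r1+r2)/C) = asin(32/39) = 55.1362°
wrap1 = wrap2 = π + 2β = 290.2723°

wrap2=290.27_deg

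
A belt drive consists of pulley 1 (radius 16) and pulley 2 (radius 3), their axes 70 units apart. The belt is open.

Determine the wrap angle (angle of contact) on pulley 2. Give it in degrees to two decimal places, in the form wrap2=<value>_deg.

wrap2=158.59_deg

open belt: β = asin((r2−r1)/C) = asin(-13/70) = -10.7028°
wrap1 = π − 2β = 201.4056°
wrap2 = π + 2β = 158.5944°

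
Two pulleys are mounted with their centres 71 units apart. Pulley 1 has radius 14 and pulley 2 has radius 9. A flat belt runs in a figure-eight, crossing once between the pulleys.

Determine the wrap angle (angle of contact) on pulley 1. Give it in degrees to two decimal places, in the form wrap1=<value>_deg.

wrap1=217.80_deg

crossed belt: β = asin((r1+r2)/C) = asin(23/71) = 18.9016°
wrap1 = wrap2 = π + 2β = 217.8032°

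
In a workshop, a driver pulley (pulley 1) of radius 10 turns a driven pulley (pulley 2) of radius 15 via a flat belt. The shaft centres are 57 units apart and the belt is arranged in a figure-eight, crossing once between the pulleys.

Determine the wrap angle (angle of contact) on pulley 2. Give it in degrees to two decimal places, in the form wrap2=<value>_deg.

wrap2=232.03_deg

crossed belt: β = asin((r1+r2)/C) = asin(25/57) = 26.0144°
wrap1 = wrap2 = π + 2β = 232.0287°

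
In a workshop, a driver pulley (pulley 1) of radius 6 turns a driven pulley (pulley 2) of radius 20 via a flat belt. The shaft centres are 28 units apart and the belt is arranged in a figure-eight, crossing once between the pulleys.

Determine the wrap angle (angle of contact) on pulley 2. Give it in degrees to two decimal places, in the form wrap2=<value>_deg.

wrap2=316.43_deg

crossed belt: β = asin((r1+r2)/C) = asin(26/28) = 68.2132°
wrap1 = wrap2 = π + 2β = 316.4264°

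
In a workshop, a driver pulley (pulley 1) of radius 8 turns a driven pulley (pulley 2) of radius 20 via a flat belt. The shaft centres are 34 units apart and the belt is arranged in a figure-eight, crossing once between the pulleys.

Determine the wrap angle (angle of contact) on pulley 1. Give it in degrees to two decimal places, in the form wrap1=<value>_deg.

wrap1=290.88_deg

crossed belt: β = asin((r1+r2)/C) = asin(28/34) = 55.4397°
wrap1 = wrap2 = π + 2β = 290.8794°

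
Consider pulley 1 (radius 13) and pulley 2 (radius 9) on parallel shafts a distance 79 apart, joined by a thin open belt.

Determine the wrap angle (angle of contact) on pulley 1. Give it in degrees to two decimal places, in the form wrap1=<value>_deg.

wrap1=185.80_deg

open belt: β = asin((r2−r1)/C) = asin(-4/79) = -2.9023°
wrap1 = π − 2β = 185.8046°
wrap2 = π + 2β = 174.1954°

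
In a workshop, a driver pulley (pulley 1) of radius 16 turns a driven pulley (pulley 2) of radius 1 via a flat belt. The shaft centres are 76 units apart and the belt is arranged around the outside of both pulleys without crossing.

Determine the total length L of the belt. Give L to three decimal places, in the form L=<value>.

open belt: β = asin((r2−r1)/C) = asin(-15/76) = -11.3831°
wrap1 = π − 2β = 202.7662°
wrap2 = π + 2β = 157.2338°
tangent length = C·cosβ = 74.5050
L = r1·wrap1 + r2·wrap2 + 2·C·cosβ = 16·3.5389 + 1·2.7442 + 2·74.5050 = 208.3773

L=208.377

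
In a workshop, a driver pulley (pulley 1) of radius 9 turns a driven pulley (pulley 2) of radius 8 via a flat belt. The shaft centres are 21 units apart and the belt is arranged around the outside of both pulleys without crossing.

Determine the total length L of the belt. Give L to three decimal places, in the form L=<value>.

L=95.455

open belt: β = asin((r2−r1)/C) = asin(-1/21) = -2.7294°
wrap1 = π − 2β = 185.4588°
wrap2 = π + 2β = 174.5412°
tangent length = C·cosβ = 20.9762
L = r1·wrap1 + r2·wrap2 + 2·C·cosβ = 9·3.2369 + 8·3.0463 + 2·20.9762 = 95.4547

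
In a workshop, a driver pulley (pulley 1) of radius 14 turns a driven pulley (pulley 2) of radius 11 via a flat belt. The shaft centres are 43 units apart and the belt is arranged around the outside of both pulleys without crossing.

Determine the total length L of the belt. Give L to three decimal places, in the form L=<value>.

open belt: β = asin((r2−r1)/C) = asin(-3/43) = -4.0006°
wrap1 = π − 2β = 188.0013°
wrap2 = π + 2β = 171.9987°
tangent length = C·cosβ = 42.8952
L = r1·wrap1 + r2·wrap2 + 2·C·cosβ = 14·3.2812 + 11·3.0019 + 2·42.8952 = 164.7492

L=164.749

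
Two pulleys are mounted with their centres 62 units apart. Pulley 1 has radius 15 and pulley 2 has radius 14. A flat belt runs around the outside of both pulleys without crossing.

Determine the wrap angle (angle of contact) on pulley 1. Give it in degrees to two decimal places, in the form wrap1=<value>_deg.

open belt: β = asin((r2−r1)/C) = asin(-1/62) = -0.9242°
wrap1 = π − 2β = 181.8483°
wrap2 = π + 2β = 178.1517°

wrap1=181.85_deg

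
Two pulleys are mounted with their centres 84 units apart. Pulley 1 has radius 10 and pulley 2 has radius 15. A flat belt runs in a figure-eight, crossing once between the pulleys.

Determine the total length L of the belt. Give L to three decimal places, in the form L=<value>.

crossed belt: β = asin((r1+r2)/C) = asin(25/84) = 17.3147°
wrap1 = wrap2 = π + 2β = 214.6293°
tangent length = C·cosβ = 80.1935
L = (r1+r2)·wrap + 2·C·cosβ = 25·3.7460 + 2·80.1935 = 254.0367

L=254.037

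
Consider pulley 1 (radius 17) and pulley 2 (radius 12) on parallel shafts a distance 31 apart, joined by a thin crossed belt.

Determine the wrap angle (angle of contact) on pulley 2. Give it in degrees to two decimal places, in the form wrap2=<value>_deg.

wrap2=318.61_deg

crossed belt: β = asin((r1+r2)/C) = asin(29/31) = 69.3065°
wrap1 = wrap2 = π + 2β = 318.6129°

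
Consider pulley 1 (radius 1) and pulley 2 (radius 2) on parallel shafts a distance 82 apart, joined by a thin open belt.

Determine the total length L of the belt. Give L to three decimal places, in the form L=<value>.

open belt: β = asin((r2−r1)/C) = asin(1/82) = 0.6987°
wrap1 = π − 2β = 178.6025°
wrap2 = π + 2β = 181.3975°
tangent length = C·cosβ = 81.9939
L = r1·wrap1 + r2·wrap2 + 2·C·cosβ = 1·3.1172 + 2·3.1660 + 2·81.9939 = 173.4370

L=173.437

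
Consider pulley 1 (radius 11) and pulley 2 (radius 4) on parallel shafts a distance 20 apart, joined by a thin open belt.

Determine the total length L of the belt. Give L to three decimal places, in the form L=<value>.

L=89.600

open belt: β = asin((r2−r1)/C) = asin(-7/20) = -20.4873°
wrap1 = π − 2β = 220.9746°
wrap2 = π + 2β = 139.0254°
tangent length = C·cosβ = 18.7350
L = r1·wrap1 + r2·wrap2 + 2·C·cosβ = 11·3.8567 + 4·2.4265 + 2·18.7350 = 89.5999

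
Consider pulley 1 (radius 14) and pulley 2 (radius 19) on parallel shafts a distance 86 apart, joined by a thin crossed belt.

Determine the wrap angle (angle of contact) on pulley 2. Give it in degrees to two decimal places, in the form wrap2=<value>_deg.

crossed belt: β = asin((r1+r2)/C) = asin(33/86) = 22.5644°
wrap1 = wrap2 = π + 2β = 225.1287°

wrap2=225.13_deg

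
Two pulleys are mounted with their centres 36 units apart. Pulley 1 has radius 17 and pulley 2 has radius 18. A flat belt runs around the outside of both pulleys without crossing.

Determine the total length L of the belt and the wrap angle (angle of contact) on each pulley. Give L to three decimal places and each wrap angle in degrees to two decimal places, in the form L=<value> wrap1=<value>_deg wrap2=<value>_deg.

L=181.984 wrap1=176.82_deg wrap2=183.18_deg

open belt: β = asin((r2−r1)/C) = asin(1/36) = 1.5918°
wrap1 = π − 2β = 176.8165°
wrap2 = π + 2β = 183.1835°
tangent length = C·cosβ = 35.9861
L = r1·wrap1 + r2·wrap2 + 2·C·cosβ = 17·3.0860 + 18·3.1972 + 2·35.9861 = 181.9835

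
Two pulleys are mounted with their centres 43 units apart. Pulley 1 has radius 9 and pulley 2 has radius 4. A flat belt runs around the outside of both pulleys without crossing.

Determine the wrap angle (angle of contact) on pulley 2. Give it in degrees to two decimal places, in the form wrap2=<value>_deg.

wrap2=166.65_deg

open belt: β = asin((r2−r1)/C) = asin(-5/43) = -6.6774°
wrap1 = π − 2β = 193.3548°
wrap2 = π + 2β = 166.6452°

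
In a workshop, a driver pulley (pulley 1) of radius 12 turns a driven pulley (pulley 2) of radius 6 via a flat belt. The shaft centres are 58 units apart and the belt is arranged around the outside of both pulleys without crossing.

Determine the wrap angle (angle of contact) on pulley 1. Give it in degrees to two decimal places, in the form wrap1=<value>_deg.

wrap1=191.88_deg

open belt: β = asin((r2−r1)/C) = asin(-6/58) = -5.9378°
wrap1 = π − 2β = 191.8755°
wrap2 = π + 2β = 168.1245°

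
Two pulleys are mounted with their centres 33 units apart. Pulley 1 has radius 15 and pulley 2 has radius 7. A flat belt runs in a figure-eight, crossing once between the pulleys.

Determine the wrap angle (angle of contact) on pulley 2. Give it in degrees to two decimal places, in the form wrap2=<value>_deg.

wrap2=263.62_deg

crossed belt: β = asin((r1+r2)/C) = asin(22/33) = 41.8103°
wrap1 = wrap2 = π + 2β = 263.6206°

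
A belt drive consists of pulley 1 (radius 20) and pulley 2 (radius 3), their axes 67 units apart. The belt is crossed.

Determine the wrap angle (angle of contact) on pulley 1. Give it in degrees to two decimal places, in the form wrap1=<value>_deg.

wrap1=220.15_deg

crossed belt: β = asin((r1+r2)/C) = asin(23/67) = 20.0771°
wrap1 = wrap2 = π + 2β = 220.1541°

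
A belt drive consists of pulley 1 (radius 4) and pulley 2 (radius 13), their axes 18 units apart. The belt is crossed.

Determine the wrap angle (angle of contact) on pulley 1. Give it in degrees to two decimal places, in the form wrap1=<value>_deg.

crossed belt: β = asin((r1+r2)/C) = asin(17/18) = 70.8119°
wrap1 = wrap2 = π + 2β = 321.6237°

wrap1=321.62_deg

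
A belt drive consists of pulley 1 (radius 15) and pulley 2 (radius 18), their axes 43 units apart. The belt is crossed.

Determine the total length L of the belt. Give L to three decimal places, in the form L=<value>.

crossed belt: β = asin((r1+r2)/C) = asin(33/43) = 50.1247°
wrap1 = wrap2 = π + 2β = 280.2494°
tangent length = C·cosβ = 27.5681
L = (r1+r2)·wrap + 2·C·cosβ = 33·4.8913 + 2·27.5681 = 216.5483

L=216.548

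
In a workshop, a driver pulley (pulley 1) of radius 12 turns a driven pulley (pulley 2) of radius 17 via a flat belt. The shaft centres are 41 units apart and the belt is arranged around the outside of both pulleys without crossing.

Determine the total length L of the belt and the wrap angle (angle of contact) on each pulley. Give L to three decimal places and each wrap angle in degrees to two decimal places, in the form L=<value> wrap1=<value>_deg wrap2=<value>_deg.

open belt: β = asin((r2−r1)/C) = asin(5/41) = 7.0047°
wrap1 = π − 2β = 165.9905°
wrap2 = π + 2β = 194.0095°
tangent length = C·cosβ = 40.6940
L = r1·wrap1 + r2·wrap2 + 2·C·cosβ = 12·2.8971 + 17·3.3861 + 2·40.6940 = 173.7167

L=173.717 wrap1=165.99_deg wrap2=194.01_deg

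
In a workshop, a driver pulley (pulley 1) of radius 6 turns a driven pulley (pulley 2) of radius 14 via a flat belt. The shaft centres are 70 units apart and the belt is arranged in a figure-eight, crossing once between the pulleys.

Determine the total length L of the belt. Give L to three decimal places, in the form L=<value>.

crossed belt: β = asin((r1+r2)/C) = asin(20/70) = 16.6015°
wrap1 = wrap2 = π + 2β = 213.2031°
tangent length = C·cosβ = 67.0820
L = (r1+r2)·wrap + 2·C·cosβ = 20·3.7211 + 2·67.0820 = 208.5860

L=208.586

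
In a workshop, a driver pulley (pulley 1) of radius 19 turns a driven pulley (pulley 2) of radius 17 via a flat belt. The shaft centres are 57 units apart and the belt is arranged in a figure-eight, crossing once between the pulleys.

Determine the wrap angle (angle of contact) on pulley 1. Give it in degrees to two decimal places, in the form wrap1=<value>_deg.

crossed belt: β = asin((r1+r2)/C) = asin(36/57) = 39.1667°
wrap1 = wrap2 = π + 2β = 258.3334°

wrap1=258.33_deg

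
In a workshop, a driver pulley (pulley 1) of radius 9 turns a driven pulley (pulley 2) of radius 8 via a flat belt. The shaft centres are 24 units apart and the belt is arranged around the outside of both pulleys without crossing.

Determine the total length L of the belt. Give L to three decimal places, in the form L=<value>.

open belt: β = asin((r2−r1)/C) = asin(-1/24) = -2.3880°
wrap1 = π − 2β = 184.7760°
wrap2 = π + 2β = 175.2240°
tangent length = C·cosβ = 23.9792
L = r1·wrap1 + r2·wrap2 + 2·C·cosβ = 9·3.2250 + 8·3.0582 + 2·23.9792 = 101.4487

L=101.449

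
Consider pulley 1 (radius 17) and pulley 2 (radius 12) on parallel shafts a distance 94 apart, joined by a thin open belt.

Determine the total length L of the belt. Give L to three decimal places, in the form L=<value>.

L=279.372

open belt: β = asin((r2−r1)/C) = asin(-5/94) = -3.0491°
wrap1 = π − 2β = 186.0982°
wrap2 = π + 2β = 173.9018°
tangent length = C·cosβ = 93.8669
L = r1·wrap1 + r2·wrap2 + 2·C·cosβ = 17·3.2480 + 12·3.0352 + 2·93.8669 = 279.3722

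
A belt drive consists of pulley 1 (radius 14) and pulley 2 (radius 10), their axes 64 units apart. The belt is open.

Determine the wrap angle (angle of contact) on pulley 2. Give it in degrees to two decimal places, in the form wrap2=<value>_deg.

open belt: β = asin((r2−r1)/C) = asin(-4/64) = -3.5833°
wrap1 = π − 2β = 187.1666°
wrap2 = π + 2β = 172.8334°

wrap2=172.83_deg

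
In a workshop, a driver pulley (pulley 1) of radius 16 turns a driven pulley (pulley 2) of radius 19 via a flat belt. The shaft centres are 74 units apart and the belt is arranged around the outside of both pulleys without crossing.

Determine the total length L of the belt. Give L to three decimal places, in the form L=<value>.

L=258.077

open belt: β = asin((r2−r1)/C) = asin(3/74) = 2.3234°
wrap1 = π − 2β = 175.3531°
wrap2 = π + 2β = 184.6469°
tangent length = C·cosβ = 73.9392
L = r1·wrap1 + r2·wrap2 + 2·C·cosβ = 16·3.0605 + 19·3.2227 + 2·73.9392 = 258.0774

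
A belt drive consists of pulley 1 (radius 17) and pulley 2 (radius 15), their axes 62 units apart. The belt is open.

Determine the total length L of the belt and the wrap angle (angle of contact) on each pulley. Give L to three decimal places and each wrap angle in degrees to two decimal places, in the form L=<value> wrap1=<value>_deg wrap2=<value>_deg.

L=224.595 wrap1=183.70_deg wrap2=176.30_deg

open belt: β = asin((r2−r1)/C) = asin(-2/62) = -1.8486°
wrap1 = π − 2β = 183.6971°
wrap2 = π + 2β = 176.3029°
tangent length = C·cosβ = 61.9677
L = r1·wrap1 + r2·wrap2 + 2·C·cosβ = 17·3.2061 + 15·3.0771 + 2·61.9677 = 224.5955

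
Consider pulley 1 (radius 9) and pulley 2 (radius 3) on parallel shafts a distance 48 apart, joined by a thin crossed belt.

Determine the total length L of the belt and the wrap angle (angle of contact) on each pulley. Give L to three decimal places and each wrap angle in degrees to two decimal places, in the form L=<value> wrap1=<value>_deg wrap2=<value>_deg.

L=136.715 wrap1=208.96_deg wrap2=208.96_deg

crossed belt: β = asin((r1+r2)/C) = asin(12/48) = 14.4775°
wrap1 = wrap2 = π + 2β = 208.9550°
tangent length = C·cosβ = 46.4758
L = (r1+r2)·wrap + 2·C·cosβ = 12·3.6470 + 2·46.4758 = 136.7150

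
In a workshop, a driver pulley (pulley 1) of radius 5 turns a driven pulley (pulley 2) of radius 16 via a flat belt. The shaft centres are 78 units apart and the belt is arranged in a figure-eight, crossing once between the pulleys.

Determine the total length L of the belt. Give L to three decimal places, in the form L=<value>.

crossed belt: β = asin((r1+r2)/C) = asin(21/78) = 15.6185°
wrap1 = wrap2 = π + 2β = 211.2370°
tangent length = C·cosβ = 75.1199
L = (r1+r2)·wrap + 2·C·cosβ = 21·3.6868 + 2·75.1199 = 227.6622

L=227.662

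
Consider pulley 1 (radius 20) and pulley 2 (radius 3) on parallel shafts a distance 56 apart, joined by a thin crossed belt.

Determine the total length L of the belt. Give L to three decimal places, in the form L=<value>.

crossed belt: β = asin((r1+r2)/C) = asin(23/56) = 24.2497°
wrap1 = wrap2 = π + 2β = 228.4994°
tangent length = C·cosβ = 51.0588
L = (r1+r2)·wrap + 2·C·cosβ = 23·3.9881 + 2·51.0588 = 193.8431

L=193.843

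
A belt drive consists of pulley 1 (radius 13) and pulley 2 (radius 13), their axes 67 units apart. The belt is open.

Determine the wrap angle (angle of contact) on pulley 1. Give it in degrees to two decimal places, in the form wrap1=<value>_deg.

open belt: β = asin((r2−r1)/C) = asin(0/67) = 0.0000°
wrap1 = π − 2β = 180.0000°
wrap2 = π + 2β = 180.0000°

wrap1=180.00_deg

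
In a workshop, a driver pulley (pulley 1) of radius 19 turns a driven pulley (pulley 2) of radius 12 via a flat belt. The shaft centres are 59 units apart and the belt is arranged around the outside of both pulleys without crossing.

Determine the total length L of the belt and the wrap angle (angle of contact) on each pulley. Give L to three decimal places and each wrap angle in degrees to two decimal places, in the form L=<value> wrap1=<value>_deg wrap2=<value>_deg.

L=216.221 wrap1=193.63_deg wrap2=166.37_deg

open belt: β = asin((r2−r1)/C) = asin(-7/59) = -6.8139°
wrap1 = π − 2β = 193.6277°
wrap2 = π + 2β = 166.3723°
tangent length = C·cosβ = 58.5833
L = r1·wrap1 + r2·wrap2 + 2·C·cosβ = 19·3.3794 + 12·2.9037 + 2·58.5833 = 216.2209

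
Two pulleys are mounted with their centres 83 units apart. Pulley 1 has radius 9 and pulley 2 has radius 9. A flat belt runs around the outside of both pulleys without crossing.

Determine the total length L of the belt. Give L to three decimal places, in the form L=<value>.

open belt: β = asin((r2−r1)/C) = asin(0/83) = 0.0000°
wrap1 = π − 2β = 180.0000°
wrap2 = π + 2β = 180.0000°
tangent length = C·cosβ = 83.0000
L = r1·wrap1 + r2·wrap2 + 2·C·cosβ = 9·3.1416 + 9·3.1416 + 2·83.0000 = 222.5487

L=222.549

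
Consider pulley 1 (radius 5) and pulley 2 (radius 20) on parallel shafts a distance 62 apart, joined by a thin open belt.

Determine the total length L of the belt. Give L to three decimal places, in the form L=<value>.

open belt: β = asin((r2−r1)/C) = asin(15/62) = 14.0008°
wrap1 = π − 2β = 151.9984°
wrap2 = π + 2β = 208.0016°
tangent length = C·cosβ = 60.1581
L = r1·wrap1 + r2·wrap2 + 2·C·cosβ = 5·2.6529 + 20·3.6303 + 2·60.1581 = 206.1869

L=206.187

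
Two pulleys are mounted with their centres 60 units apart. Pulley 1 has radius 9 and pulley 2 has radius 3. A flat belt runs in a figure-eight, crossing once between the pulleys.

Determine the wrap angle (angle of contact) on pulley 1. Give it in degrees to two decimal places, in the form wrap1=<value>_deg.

crossed belt: β = asin((r1+r2)/C) = asin(12/60) = 11.5370°
wrap1 = wrap2 = π + 2β = 203.0739°

wrap1=203.07_deg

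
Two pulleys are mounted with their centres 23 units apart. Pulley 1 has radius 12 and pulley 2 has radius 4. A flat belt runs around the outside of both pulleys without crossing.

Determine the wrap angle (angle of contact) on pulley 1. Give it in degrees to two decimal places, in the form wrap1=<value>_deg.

open belt: β = asin((r2−r1)/C) = asin(-8/23) = -20.3544°
wrap1 = π − 2β = 220.7088°
wrap2 = π + 2β = 139.2912°

wrap1=220.71_deg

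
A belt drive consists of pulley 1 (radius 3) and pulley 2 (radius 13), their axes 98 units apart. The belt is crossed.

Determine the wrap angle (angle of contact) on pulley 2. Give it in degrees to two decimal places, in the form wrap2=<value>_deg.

wrap2=198.79_deg

crossed belt: β = asin((r1+r2)/C) = asin(16/98) = 9.3965°
wrap1 = wrap2 = π + 2β = 198.7930°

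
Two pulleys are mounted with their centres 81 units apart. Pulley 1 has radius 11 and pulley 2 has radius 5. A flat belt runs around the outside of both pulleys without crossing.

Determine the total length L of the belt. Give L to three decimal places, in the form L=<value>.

open belt: β = asin((r2−r1)/C) = asin(-6/81) = -4.2480°
wrap1 = π − 2β = 188.4960°
wrap2 = π + 2β = 171.5040°
tangent length = C·cosβ = 80.7775
L = r1·wrap1 + r2·wrap2 + 2·C·cosβ = 11·3.2899 + 5·2.9933 + 2·80.7775 = 212.7101

L=212.710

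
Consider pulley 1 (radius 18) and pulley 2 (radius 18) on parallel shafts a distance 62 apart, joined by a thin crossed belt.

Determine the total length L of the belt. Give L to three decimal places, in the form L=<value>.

L=258.658

crossed belt: β = asin((r1+r2)/C) = asin(36/62) = 35.4959°
wrap1 = wrap2 = π + 2β = 250.9919°
tangent length = C·cosβ = 50.4777
L = (r1+r2)·wrap + 2·C·cosβ = 36·4.3806 + 2·50.4777 = 258.6583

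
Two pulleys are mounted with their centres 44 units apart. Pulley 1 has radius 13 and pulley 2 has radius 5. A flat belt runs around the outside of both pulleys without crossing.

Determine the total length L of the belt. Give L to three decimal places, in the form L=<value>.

L=146.007

open belt: β = asin((r2−r1)/C) = asin(-8/44) = -10.4757°
wrap1 = π − 2β = 200.9514°
wrap2 = π + 2β = 159.0486°
tangent length = C·cosβ = 43.2666
L = r1·wrap1 + r2·wrap2 + 2·C·cosβ = 13·3.5073 + 5·2.7759 + 2·43.2666 = 146.0073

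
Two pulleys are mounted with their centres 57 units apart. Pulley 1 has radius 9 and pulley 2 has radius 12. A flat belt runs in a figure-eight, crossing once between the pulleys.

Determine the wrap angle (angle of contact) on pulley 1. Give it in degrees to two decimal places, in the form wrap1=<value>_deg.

wrap1=223.24_deg

crossed belt: β = asin((r1+r2)/C) = asin(21/57) = 21.6183°
wrap1 = wrap2 = π + 2β = 223.2365°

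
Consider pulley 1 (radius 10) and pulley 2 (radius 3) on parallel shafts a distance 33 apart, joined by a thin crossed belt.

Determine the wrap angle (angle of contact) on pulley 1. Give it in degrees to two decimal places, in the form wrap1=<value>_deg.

wrap1=226.40_deg

crossed belt: β = asin((r1+r2)/C) = asin(13/33) = 23.1998°
wrap1 = wrap2 = π + 2β = 226.3997°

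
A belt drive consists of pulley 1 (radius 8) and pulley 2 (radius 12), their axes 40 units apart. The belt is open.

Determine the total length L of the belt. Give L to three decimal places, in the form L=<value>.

open belt: β = asin((r2−r1)/C) = asin(4/40) = 5.7392°
wrap1 = π − 2β = 168.5217°
wrap2 = π + 2β = 191.4783°
tangent length = C·cosβ = 39.7995
L = r1·wrap1 + r2·wrap2 + 2·C·cosβ = 8·2.9413 + 12·3.3419 + 2·39.7995 = 143.2322

L=143.232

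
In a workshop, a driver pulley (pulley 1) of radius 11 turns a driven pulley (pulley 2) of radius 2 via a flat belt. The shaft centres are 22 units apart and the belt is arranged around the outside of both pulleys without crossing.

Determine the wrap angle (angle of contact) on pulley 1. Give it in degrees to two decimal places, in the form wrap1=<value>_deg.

open belt: β = asin((r2−r1)/C) = asin(-9/22) = -24.1477°
wrap1 = π − 2β = 228.2955°
wrap2 = π + 2β = 131.7045°

wrap1=228.30_deg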